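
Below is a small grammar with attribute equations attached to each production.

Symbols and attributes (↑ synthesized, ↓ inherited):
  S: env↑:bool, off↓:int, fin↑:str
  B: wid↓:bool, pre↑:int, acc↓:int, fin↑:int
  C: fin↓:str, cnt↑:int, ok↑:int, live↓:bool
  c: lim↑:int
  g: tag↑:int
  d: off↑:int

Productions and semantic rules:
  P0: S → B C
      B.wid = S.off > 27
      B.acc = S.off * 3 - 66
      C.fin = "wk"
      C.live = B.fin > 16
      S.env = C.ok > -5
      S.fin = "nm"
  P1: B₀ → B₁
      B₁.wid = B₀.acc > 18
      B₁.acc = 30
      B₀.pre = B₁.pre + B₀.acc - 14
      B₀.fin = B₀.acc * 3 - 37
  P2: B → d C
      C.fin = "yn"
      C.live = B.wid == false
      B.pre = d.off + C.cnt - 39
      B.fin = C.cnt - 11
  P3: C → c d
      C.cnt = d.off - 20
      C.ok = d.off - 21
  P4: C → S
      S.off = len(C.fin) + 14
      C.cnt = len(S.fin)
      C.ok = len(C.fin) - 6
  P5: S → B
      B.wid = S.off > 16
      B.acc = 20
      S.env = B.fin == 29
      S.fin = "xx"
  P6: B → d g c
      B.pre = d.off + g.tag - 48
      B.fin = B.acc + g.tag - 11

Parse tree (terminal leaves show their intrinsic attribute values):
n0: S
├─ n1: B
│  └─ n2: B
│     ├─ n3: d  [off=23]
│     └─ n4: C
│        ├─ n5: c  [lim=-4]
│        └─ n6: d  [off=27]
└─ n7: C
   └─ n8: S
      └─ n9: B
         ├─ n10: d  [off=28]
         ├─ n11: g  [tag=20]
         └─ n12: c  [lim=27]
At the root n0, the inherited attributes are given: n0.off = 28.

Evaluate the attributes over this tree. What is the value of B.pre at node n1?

-5

1. n0.off = 28  [given at root]
2. n1.wid = true  [S.off > 27]
3. n1.acc = 18  [S.off * 3 - 66]
4. n2.wid = false  [B₀.acc > 18]
5. n2.acc = 30  [30]
6. n3.off = 23  [terminal]
7. n4.fin = "yn"  ["yn"]
8. n4.live = true  [B.wid == false]
9. n5.lim = -4  [terminal]
10. n6.off = 27  [terminal]
11. n4.cnt = 7  [d.off - 20]
12. n4.ok = 6  [d.off - 21]
13. n2.pre = -9  [d.off + C.cnt - 39]
14. n2.fin = -4  [C.cnt - 11]
15. n1.pre = -5  [B₁.pre + B₀.acc - 14]
16. n1.fin = 17  [B₀.acc * 3 - 37]
17. n7.fin = "wk"  ["wk"]
18. n7.live = true  [B.fin > 16]
19. n8.off = 16  [len(C.fin) + 14]
20. n9.wid = false  [S.off > 16]
21. n9.acc = 20  [20]
22. n10.off = 28  [terminal]
23. n11.tag = 20  [terminal]
24. n12.lim = 27  [terminal]
25. n9.pre = 0  [d.off + g.tag - 48]
26. n9.fin = 29  [B.acc + g.tag - 11]
27. n8.env = true  [B.fin == 29]
28. n8.fin = "xx"  ["xx"]
29. n7.cnt = 2  [len(S.fin)]
30. n7.ok = -4  [len(C.fin) - 6]
31. n0.env = true  [C.ok > -5]
32. n0.fin = "nm"  ["nm"]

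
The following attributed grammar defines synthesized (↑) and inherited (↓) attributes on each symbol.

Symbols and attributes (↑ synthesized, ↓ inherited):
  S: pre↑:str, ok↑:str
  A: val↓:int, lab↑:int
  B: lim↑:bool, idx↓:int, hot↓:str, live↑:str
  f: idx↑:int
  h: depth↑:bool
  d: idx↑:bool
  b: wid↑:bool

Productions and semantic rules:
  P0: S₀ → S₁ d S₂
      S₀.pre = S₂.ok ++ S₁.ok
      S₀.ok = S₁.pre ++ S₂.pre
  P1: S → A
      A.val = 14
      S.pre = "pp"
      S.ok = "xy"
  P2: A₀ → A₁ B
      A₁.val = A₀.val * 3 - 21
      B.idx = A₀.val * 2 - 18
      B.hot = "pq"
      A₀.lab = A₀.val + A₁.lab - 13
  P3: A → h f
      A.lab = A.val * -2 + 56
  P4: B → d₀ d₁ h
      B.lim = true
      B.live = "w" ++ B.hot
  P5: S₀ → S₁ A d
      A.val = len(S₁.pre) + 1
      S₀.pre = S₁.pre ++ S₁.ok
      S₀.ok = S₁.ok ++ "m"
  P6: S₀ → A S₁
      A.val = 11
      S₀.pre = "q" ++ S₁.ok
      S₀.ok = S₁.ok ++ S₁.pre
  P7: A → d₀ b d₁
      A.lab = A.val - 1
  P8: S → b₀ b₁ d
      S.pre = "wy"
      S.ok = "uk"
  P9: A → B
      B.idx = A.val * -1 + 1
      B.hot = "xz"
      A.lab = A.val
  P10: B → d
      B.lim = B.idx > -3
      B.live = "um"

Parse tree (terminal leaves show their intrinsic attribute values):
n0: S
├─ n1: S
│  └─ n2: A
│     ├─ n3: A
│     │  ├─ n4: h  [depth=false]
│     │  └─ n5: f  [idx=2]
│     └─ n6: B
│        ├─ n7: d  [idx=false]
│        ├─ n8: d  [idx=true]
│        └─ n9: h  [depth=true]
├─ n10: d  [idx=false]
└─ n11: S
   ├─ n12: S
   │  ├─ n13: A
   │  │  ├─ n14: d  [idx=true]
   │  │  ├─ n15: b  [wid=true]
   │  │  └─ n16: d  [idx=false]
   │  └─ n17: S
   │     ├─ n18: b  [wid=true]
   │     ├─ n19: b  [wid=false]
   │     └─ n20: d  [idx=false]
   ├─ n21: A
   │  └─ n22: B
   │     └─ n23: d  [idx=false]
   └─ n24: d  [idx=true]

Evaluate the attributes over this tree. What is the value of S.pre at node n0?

1. n2.val = 14  [14]
2. n3.val = 21  [A₀.val * 3 - 21]
3. n4.depth = false  [terminal]
4. n5.idx = 2  [terminal]
5. n3.lab = 14  [A.val * -2 + 56]
6. n6.idx = 10  [A₀.val * 2 - 18]
7. n6.hot = "pq"  ["pq"]
8. n7.idx = false  [terminal]
9. n8.idx = true  [terminal]
10. n9.depth = true  [terminal]
11. n6.lim = true  [true]
12. n6.live = "wpq"  ["w" ++ B.hot]
13. n2.lab = 15  [A₀.val + A₁.lab - 13]
14. n1.pre = "pp"  ["pp"]
15. n1.ok = "xy"  ["xy"]
16. n10.idx = false  [terminal]
17. n13.val = 11  [11]
18. n14.idx = true  [terminal]
19. n15.wid = true  [terminal]
20. n16.idx = false  [terminal]
21. n13.lab = 10  [A.val - 1]
22. n18.wid = true  [terminal]
23. n19.wid = false  [terminal]
24. n20.idx = false  [terminal]
25. n17.pre = "wy"  ["wy"]
26. n17.ok = "uk"  ["uk"]
27. n12.pre = "quk"  ["q" ++ S₁.ok]
28. n12.ok = "ukwy"  [S₁.ok ++ S₁.pre]
29. n21.val = 4  [len(S₁.pre) + 1]
30. n22.idx = -3  [A.val * -1 + 1]
31. n22.hot = "xz"  ["xz"]
32. n23.idx = false  [terminal]
33. n22.lim = false  [B.idx > -3]
34. n22.live = "um"  ["um"]
35. n21.lab = 4  [A.val]
36. n24.idx = true  [terminal]
37. n11.pre = "qukukwy"  [S₁.pre ++ S₁.ok]
38. n11.ok = "ukwym"  [S₁.ok ++ "m"]
39. n0.pre = "ukwymxy"  [S₂.ok ++ S₁.ok]
40. n0.ok = "ppqukukwy"  [S₁.pre ++ S₂.pre]

"ukwymxy"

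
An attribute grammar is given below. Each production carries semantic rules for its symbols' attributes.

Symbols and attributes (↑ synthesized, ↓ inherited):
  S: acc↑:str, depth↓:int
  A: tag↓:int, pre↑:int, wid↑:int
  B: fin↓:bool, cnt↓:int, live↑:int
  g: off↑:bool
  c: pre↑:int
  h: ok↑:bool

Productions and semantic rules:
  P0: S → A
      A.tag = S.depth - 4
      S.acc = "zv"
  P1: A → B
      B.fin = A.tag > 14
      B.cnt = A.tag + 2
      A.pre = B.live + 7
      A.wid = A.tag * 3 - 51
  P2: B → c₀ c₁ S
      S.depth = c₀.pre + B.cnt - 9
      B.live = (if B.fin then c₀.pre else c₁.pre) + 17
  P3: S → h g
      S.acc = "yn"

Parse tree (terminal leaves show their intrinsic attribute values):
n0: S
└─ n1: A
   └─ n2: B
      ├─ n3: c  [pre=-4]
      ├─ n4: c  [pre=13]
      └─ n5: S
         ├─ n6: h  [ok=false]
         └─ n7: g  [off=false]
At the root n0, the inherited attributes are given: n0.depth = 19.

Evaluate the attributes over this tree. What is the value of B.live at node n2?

1. n0.depth = 19  [given at root]
2. n1.tag = 15  [S.depth - 4]
3. n2.fin = true  [A.tag > 14]
4. n2.cnt = 17  [A.tag + 2]
5. n3.pre = -4  [terminal]
6. n4.pre = 13  [terminal]
7. n5.depth = 4  [c₀.pre + B.cnt - 9]
8. n6.ok = false  [terminal]
9. n7.off = false  [terminal]
10. n5.acc = "yn"  ["yn"]
11. n2.live = 13  [(if B.fin then c₀.pre else c₁.pre) + 17]
12. n1.pre = 20  [B.live + 7]
13. n1.wid = -6  [A.tag * 3 - 51]
14. n0.acc = "zv"  ["zv"]

13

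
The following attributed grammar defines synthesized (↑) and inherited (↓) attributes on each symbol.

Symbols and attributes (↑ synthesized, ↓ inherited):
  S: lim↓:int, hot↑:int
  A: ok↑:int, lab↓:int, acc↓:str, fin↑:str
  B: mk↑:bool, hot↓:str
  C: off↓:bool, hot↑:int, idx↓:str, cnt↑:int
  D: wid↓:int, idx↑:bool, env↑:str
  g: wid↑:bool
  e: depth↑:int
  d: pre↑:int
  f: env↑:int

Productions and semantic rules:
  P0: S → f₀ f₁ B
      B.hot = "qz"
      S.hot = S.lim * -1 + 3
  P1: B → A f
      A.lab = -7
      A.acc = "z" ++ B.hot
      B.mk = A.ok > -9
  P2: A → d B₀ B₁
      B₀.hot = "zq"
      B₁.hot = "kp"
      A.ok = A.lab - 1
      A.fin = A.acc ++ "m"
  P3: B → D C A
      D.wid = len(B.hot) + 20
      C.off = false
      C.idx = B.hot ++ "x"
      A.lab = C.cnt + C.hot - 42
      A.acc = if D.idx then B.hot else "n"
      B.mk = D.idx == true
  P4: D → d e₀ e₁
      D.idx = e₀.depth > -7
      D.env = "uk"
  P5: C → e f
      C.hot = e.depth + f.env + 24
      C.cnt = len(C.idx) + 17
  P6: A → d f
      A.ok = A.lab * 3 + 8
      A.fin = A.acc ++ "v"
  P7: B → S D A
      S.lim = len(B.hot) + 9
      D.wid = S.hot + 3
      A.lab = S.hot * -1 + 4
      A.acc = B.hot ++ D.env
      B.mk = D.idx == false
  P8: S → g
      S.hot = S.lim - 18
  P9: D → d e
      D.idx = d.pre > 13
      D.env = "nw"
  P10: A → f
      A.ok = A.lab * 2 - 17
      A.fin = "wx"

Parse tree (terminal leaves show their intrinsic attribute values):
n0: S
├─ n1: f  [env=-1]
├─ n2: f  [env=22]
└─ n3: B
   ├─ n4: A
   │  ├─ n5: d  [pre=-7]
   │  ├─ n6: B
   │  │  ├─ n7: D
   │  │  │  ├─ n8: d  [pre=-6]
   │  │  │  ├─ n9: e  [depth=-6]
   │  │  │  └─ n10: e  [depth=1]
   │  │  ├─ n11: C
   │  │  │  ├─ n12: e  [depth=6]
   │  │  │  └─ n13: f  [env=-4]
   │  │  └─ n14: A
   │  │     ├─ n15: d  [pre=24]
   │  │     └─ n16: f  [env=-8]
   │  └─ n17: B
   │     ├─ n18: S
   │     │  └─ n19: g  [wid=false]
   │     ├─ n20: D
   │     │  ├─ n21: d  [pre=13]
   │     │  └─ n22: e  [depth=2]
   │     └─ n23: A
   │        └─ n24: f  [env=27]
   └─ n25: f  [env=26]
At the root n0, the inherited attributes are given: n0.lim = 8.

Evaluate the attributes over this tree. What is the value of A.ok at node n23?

1. n0.lim = 8  [given at root]
2. n1.env = -1  [terminal]
3. n2.env = 22  [terminal]
4. n3.hot = "qz"  ["qz"]
5. n4.lab = -7  [-7]
6. n4.acc = "zqz"  ["z" ++ B.hot]
7. n5.pre = -7  [terminal]
8. n6.hot = "zq"  ["zq"]
9. n7.wid = 22  [len(B.hot) + 20]
10. n8.pre = -6  [terminal]
11. n9.depth = -6  [terminal]
12. n10.depth = 1  [terminal]
13. n7.idx = true  [e₀.depth > -7]
14. n7.env = "uk"  ["uk"]
15. n11.off = false  [false]
16. n11.idx = "zqx"  [B.hot ++ "x"]
17. n12.depth = 6  [terminal]
18. n13.env = -4  [terminal]
19. n11.hot = 26  [e.depth + f.env + 24]
20. n11.cnt = 20  [len(C.idx) + 17]
21. n14.lab = 4  [C.cnt + C.hot - 42]
22. n14.acc = "zq"  [if D.idx then B.hot else "n"]
23. n15.pre = 24  [terminal]
24. n16.env = -8  [terminal]
25. n14.ok = 20  [A.lab * 3 + 8]
26. n14.fin = "zqv"  [A.acc ++ "v"]
27. n6.mk = true  [D.idx == true]
28. n17.hot = "kp"  ["kp"]
29. n18.lim = 11  [len(B.hot) + 9]
30. n19.wid = false  [terminal]
31. n18.hot = -7  [S.lim - 18]
32. n20.wid = -4  [S.hot + 3]
33. n21.pre = 13  [terminal]
34. n22.depth = 2  [terminal]
35. n20.idx = false  [d.pre > 13]
36. n20.env = "nw"  ["nw"]
37. n23.lab = 11  [S.hot * -1 + 4]
38. n23.acc = "kpnw"  [B.hot ++ D.env]
39. n24.env = 27  [terminal]
40. n23.ok = 5  [A.lab * 2 - 17]
41. n23.fin = "wx"  ["wx"]
42. n17.mk = true  [D.idx == false]
43. n4.ok = -8  [A.lab - 1]
44. n4.fin = "zqzm"  [A.acc ++ "m"]
45. n25.env = 26  [terminal]
46. n3.mk = true  [A.ok > -9]
47. n0.hot = -5  [S.lim * -1 + 3]

5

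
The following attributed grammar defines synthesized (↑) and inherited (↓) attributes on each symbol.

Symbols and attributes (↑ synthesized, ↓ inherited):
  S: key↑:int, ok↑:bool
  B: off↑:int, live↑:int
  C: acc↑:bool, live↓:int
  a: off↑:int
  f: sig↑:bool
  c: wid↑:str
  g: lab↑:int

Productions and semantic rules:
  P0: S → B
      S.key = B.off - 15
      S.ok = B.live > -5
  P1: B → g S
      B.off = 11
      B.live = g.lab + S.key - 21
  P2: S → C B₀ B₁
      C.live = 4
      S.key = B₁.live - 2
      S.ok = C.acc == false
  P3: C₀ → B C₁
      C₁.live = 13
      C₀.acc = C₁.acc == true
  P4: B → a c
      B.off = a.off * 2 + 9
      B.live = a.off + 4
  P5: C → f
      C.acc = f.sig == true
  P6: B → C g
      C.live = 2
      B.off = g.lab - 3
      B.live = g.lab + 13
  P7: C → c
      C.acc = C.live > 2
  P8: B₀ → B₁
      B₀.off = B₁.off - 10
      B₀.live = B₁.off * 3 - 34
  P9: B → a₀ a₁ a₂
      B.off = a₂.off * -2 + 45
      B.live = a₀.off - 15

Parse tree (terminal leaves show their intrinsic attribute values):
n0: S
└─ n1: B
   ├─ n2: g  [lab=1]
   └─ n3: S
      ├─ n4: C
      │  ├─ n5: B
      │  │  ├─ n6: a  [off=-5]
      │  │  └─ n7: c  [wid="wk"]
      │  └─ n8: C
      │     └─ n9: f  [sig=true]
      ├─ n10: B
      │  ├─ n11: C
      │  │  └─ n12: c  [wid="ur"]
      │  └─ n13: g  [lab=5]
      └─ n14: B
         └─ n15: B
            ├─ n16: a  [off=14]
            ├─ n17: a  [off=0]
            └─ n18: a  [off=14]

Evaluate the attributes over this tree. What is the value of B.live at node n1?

1. n2.lab = 1  [terminal]
2. n4.live = 4  [4]
3. n6.off = -5  [terminal]
4. n7.wid = "wk"  [terminal]
5. n5.off = -1  [a.off * 2 + 9]
6. n5.live = -1  [a.off + 4]
7. n8.live = 13  [13]
8. n9.sig = true  [terminal]
9. n8.acc = true  [f.sig == true]
10. n4.acc = true  [C₁.acc == true]
11. n11.live = 2  [2]
12. n12.wid = "ur"  [terminal]
13. n11.acc = false  [C.live > 2]
14. n13.lab = 5  [terminal]
15. n10.off = 2  [g.lab - 3]
16. n10.live = 18  [g.lab + 13]
17. n16.off = 14  [terminal]
18. n17.off = 0  [terminal]
19. n18.off = 14  [terminal]
20. n15.off = 17  [a₂.off * -2 + 45]
21. n15.live = -1  [a₀.off - 15]
22. n14.off = 7  [B₁.off - 10]
23. n14.live = 17  [B₁.off * 3 - 34]
24. n3.key = 15  [B₁.live - 2]
25. n3.ok = false  [C.acc == false]
26. n1.off = 11  [11]
27. n1.live = -5  [g.lab + S.key - 21]
28. n0.key = -4  [B.off - 15]
29. n0.ok = false  [B.live > -5]

-5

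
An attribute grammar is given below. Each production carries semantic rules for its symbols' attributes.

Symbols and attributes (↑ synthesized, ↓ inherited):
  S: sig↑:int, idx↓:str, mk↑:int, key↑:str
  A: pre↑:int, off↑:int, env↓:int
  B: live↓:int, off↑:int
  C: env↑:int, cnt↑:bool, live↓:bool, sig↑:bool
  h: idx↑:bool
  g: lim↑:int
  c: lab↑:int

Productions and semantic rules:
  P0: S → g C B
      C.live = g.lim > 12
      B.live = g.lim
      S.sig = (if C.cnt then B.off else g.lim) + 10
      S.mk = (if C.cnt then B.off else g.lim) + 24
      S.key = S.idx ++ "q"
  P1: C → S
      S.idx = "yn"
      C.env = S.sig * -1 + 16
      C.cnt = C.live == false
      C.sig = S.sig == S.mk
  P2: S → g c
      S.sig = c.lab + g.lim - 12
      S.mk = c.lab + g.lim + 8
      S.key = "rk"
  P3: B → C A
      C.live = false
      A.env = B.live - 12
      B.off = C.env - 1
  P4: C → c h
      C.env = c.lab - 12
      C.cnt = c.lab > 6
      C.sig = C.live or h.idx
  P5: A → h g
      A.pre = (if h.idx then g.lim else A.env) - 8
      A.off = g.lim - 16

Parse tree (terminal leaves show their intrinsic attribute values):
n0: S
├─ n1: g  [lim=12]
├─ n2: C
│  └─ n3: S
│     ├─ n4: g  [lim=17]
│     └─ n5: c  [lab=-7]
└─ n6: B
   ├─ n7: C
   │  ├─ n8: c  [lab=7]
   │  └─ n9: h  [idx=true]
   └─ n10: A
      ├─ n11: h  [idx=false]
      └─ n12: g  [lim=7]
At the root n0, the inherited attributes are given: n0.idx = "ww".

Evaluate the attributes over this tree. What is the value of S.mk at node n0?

18

1. n0.idx = "ww"  [given at root]
2. n1.lim = 12  [terminal]
3. n2.live = false  [g.lim > 12]
4. n3.idx = "yn"  ["yn"]
5. n4.lim = 17  [terminal]
6. n5.lab = -7  [terminal]
7. n3.sig = -2  [c.lab + g.lim - 12]
8. n3.mk = 18  [c.lab + g.lim + 8]
9. n3.key = "rk"  ["rk"]
10. n2.env = 18  [S.sig * -1 + 16]
11. n2.cnt = true  [C.live == false]
12. n2.sig = false  [S.sig == S.mk]
13. n6.live = 12  [g.lim]
14. n7.live = false  [false]
15. n8.lab = 7  [terminal]
16. n9.idx = true  [terminal]
17. n7.env = -5  [c.lab - 12]
18. n7.cnt = true  [c.lab > 6]
19. n7.sig = true  [C.live or h.idx]
20. n10.env = 0  [B.live - 12]
21. n11.idx = false  [terminal]
22. n12.lim = 7  [terminal]
23. n10.pre = -8  [(if h.idx then g.lim else A.env) - 8]
24. n10.off = -9  [g.lim - 16]
25. n6.off = -6  [C.env - 1]
26. n0.sig = 4  [(if C.cnt then B.off else g.lim) + 10]
27. n0.mk = 18  [(if C.cnt then B.off else g.lim) + 24]
28. n0.key = "wwq"  [S.idx ++ "q"]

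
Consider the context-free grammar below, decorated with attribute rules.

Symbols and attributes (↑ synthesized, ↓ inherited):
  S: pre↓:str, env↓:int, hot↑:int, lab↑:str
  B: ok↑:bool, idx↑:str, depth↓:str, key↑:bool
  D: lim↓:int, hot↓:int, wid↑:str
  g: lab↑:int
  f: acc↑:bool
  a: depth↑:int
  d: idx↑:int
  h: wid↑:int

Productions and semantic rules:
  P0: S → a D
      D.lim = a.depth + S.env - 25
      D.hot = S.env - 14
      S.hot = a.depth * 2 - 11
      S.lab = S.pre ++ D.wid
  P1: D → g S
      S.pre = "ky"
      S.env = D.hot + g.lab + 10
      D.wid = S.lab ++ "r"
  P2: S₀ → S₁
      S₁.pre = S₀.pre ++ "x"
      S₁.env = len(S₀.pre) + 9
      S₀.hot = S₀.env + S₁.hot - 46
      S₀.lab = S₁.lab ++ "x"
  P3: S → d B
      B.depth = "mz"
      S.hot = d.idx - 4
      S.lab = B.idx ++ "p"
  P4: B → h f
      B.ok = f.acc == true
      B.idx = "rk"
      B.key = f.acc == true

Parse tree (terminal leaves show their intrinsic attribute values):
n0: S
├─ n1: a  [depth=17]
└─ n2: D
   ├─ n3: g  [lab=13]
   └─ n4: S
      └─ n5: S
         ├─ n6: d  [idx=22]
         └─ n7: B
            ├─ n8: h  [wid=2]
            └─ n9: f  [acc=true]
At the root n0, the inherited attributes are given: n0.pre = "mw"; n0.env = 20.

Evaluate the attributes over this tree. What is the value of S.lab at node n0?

1. n0.pre = "mw"  [given at root]
2. n0.env = 20  [given at root]
3. n1.depth = 17  [terminal]
4. n2.lim = 12  [a.depth + S.env - 25]
5. n2.hot = 6  [S.env - 14]
6. n3.lab = 13  [terminal]
7. n4.pre = "ky"  ["ky"]
8. n4.env = 29  [D.hot + g.lab + 10]
9. n5.pre = "kyx"  [S₀.pre ++ "x"]
10. n5.env = 11  [len(S₀.pre) + 9]
11. n6.idx = 22  [terminal]
12. n7.depth = "mz"  ["mz"]
13. n8.wid = 2  [terminal]
14. n9.acc = true  [terminal]
15. n7.ok = true  [f.acc == true]
16. n7.idx = "rk"  ["rk"]
17. n7.key = true  [f.acc == true]
18. n5.hot = 18  [d.idx - 4]
19. n5.lab = "rkp"  [B.idx ++ "p"]
20. n4.hot = 1  [S₀.env + S₁.hot - 46]
21. n4.lab = "rkpx"  [S₁.lab ++ "x"]
22. n2.wid = "rkpxr"  [S.lab ++ "r"]
23. n0.hot = 23  [a.depth * 2 - 11]
24. n0.lab = "mwrkpxr"  [S.pre ++ D.wid]

"mwrkpxr"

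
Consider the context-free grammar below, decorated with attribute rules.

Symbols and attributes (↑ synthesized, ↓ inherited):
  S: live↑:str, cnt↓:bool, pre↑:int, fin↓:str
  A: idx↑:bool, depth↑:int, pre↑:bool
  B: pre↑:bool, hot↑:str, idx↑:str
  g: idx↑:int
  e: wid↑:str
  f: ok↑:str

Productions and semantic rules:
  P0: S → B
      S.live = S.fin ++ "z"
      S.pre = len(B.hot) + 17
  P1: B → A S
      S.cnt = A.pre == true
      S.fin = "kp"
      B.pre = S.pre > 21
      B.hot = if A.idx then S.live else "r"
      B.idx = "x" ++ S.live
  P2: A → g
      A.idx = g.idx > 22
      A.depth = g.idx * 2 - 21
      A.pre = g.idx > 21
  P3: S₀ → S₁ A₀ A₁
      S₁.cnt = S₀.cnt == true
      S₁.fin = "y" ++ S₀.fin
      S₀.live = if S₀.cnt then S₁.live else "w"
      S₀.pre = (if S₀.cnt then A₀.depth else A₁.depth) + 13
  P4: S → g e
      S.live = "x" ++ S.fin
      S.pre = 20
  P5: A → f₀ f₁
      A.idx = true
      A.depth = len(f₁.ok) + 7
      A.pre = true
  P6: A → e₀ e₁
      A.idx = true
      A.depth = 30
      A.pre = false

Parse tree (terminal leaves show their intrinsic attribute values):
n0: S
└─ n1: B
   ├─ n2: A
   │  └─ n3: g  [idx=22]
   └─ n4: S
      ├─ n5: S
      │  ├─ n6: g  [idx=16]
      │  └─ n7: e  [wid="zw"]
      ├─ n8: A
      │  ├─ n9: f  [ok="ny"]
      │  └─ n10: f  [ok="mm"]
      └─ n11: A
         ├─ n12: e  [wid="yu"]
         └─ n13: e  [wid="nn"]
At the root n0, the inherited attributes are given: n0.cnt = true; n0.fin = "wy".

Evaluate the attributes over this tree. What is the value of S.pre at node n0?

1. n0.cnt = true  [given at root]
2. n0.fin = "wy"  [given at root]
3. n3.idx = 22  [terminal]
4. n2.idx = false  [g.idx > 22]
5. n2.depth = 23  [g.idx * 2 - 21]
6. n2.pre = true  [g.idx > 21]
7. n4.cnt = true  [A.pre == true]
8. n4.fin = "kp"  ["kp"]
9. n5.cnt = true  [S₀.cnt == true]
10. n5.fin = "ykp"  ["y" ++ S₀.fin]
11. n6.idx = 16  [terminal]
12. n7.wid = "zw"  [terminal]
13. n5.live = "xykp"  ["x" ++ S.fin]
14. n5.pre = 20  [20]
15. n9.ok = "ny"  [terminal]
16. n10.ok = "mm"  [terminal]
17. n8.idx = true  [true]
18. n8.depth = 9  [len(f₁.ok) + 7]
19. n8.pre = true  [true]
20. n12.wid = "yu"  [terminal]
21. n13.wid = "nn"  [terminal]
22. n11.idx = true  [true]
23. n11.depth = 30  [30]
24. n11.pre = false  [false]
25. n4.live = "xykp"  [if S₀.cnt then S₁.live else "w"]
26. n4.pre = 22  [(if S₀.cnt then A₀.depth else A₁.depth) + 13]
27. n1.pre = true  [S.pre > 21]
28. n1.hot = "r"  [if A.idx then S.live else "r"]
29. n1.idx = "xxykp"  ["x" ++ S.live]
30. n0.live = "wyz"  [S.fin ++ "z"]
31. n0.pre = 18  [len(B.hot) + 17]

18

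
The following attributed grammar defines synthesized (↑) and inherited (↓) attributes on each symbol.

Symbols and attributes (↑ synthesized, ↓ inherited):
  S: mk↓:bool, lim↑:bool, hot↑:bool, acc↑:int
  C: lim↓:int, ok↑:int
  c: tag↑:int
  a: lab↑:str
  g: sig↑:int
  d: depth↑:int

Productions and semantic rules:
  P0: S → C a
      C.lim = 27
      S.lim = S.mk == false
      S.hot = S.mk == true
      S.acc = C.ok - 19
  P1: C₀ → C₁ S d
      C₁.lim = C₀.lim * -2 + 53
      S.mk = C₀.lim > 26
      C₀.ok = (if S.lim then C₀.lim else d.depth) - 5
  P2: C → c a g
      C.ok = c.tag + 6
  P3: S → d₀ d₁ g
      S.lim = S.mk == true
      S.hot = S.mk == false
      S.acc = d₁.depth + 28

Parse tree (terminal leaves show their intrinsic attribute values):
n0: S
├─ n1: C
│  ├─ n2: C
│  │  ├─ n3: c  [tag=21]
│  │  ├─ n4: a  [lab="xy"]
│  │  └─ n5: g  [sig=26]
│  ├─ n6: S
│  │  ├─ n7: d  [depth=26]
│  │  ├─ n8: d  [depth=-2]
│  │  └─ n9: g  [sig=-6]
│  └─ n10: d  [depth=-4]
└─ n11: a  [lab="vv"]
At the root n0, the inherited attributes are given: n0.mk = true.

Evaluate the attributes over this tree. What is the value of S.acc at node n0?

1. n0.mk = true  [given at root]
2. n1.lim = 27  [27]
3. n2.lim = -1  [C₀.lim * -2 + 53]
4. n3.tag = 21  [terminal]
5. n4.lab = "xy"  [terminal]
6. n5.sig = 26  [terminal]
7. n2.ok = 27  [c.tag + 6]
8. n6.mk = true  [C₀.lim > 26]
9. n7.depth = 26  [terminal]
10. n8.depth = -2  [terminal]
11. n9.sig = -6  [terminal]
12. n6.lim = true  [S.mk == true]
13. n6.hot = false  [S.mk == false]
14. n6.acc = 26  [d₁.depth + 28]
15. n10.depth = -4  [terminal]
16. n1.ok = 22  [(if S.lim then C₀.lim else d.depth) - 5]
17. n11.lab = "vv"  [terminal]
18. n0.lim = false  [S.mk == false]
19. n0.hot = true  [S.mk == true]
20. n0.acc = 3  [C.ok - 19]

3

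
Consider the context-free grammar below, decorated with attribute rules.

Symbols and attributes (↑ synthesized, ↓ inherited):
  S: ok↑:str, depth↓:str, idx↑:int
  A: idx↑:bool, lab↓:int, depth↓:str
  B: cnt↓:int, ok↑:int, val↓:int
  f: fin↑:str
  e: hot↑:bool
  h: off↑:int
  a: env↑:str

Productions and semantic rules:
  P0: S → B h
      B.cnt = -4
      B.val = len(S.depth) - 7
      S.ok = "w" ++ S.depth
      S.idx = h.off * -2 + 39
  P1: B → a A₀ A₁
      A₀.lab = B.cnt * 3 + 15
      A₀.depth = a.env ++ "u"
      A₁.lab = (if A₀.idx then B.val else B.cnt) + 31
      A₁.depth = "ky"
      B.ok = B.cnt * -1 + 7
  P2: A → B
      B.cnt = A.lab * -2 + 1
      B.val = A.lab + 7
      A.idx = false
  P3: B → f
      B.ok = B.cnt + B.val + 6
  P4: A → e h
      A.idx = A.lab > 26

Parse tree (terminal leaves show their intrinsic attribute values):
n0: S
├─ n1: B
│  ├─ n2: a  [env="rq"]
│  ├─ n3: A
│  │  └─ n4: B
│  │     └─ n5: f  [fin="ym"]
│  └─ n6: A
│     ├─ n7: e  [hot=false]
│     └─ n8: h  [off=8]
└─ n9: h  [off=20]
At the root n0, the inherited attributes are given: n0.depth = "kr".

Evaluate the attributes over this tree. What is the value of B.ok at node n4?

1. n0.depth = "kr"  [given at root]
2. n1.cnt = -4  [-4]
3. n1.val = -5  [len(S.depth) - 7]
4. n2.env = "rq"  [terminal]
5. n3.lab = 3  [B.cnt * 3 + 15]
6. n3.depth = "rqu"  [a.env ++ "u"]
7. n4.cnt = -5  [A.lab * -2 + 1]
8. n4.val = 10  [A.lab + 7]
9. n5.fin = "ym"  [terminal]
10. n4.ok = 11  [B.cnt + B.val + 6]
11. n3.idx = false  [false]
12. n6.lab = 27  [(if A₀.idx then B.val else B.cnt) + 31]
13. n6.depth = "ky"  ["ky"]
14. n7.hot = false  [terminal]
15. n8.off = 8  [terminal]
16. n6.idx = true  [A.lab > 26]
17. n1.ok = 11  [B.cnt * -1 + 7]
18. n9.off = 20  [terminal]
19. n0.ok = "wkr"  ["w" ++ S.depth]
20. n0.idx = -1  [h.off * -2 + 39]

11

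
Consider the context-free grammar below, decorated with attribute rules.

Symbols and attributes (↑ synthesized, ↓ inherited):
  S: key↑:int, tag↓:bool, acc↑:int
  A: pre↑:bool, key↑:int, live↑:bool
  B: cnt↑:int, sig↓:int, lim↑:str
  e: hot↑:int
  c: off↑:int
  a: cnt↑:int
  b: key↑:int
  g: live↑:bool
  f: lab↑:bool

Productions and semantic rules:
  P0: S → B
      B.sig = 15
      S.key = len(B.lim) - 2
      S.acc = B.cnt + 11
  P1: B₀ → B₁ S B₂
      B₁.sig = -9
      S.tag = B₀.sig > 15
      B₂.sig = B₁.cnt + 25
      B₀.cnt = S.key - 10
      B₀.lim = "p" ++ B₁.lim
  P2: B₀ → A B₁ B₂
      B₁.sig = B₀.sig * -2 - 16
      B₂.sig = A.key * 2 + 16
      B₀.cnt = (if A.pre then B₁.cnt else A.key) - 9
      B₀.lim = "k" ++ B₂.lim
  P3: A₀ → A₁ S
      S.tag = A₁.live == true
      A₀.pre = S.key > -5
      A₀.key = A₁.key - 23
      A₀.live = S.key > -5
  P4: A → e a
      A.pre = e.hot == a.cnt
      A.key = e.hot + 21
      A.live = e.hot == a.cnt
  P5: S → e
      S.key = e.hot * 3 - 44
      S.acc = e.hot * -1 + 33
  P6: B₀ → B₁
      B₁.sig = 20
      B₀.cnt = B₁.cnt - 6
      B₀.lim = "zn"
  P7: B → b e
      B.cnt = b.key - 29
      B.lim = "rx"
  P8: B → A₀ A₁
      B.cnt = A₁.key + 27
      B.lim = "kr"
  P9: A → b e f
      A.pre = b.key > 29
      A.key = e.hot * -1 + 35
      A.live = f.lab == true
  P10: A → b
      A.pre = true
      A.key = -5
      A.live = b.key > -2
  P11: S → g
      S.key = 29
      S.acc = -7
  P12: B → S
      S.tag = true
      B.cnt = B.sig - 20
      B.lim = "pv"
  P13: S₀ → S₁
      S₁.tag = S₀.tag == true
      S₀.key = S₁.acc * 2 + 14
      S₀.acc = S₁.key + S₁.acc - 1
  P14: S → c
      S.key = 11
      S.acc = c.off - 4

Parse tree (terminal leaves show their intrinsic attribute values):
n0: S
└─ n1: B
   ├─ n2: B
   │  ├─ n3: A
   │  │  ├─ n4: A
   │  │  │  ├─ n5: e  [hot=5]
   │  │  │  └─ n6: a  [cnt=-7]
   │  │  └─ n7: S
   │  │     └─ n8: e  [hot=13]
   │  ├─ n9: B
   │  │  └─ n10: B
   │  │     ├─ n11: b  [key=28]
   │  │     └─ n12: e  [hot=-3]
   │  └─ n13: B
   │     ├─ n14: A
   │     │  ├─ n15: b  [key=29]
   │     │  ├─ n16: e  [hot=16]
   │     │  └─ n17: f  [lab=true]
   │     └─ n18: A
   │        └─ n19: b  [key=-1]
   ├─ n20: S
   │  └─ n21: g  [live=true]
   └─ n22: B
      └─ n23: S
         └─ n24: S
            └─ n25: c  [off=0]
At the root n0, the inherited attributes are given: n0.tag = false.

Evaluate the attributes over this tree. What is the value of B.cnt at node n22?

1. n0.tag = false  [given at root]
2. n1.sig = 15  [15]
3. n2.sig = -9  [-9]
4. n5.hot = 5  [terminal]
5. n6.cnt = -7  [terminal]
6. n4.pre = false  [e.hot == a.cnt]
7. n4.key = 26  [e.hot + 21]
8. n4.live = false  [e.hot == a.cnt]
9. n7.tag = false  [A₁.live == true]
10. n8.hot = 13  [terminal]
11. n7.key = -5  [e.hot * 3 - 44]
12. n7.acc = 20  [e.hot * -1 + 33]
13. n3.pre = false  [S.key > -5]
14. n3.key = 3  [A₁.key - 23]
15. n3.live = false  [S.key > -5]
16. n9.sig = 2  [B₀.sig * -2 - 16]
17. n10.sig = 20  [20]
18. n11.key = 28  [terminal]
19. n12.hot = -3  [terminal]
20. n10.cnt = -1  [b.key - 29]
21. n10.lim = "rx"  ["rx"]
22. n9.cnt = -7  [B₁.cnt - 6]
23. n9.lim = "zn"  ["zn"]
24. n13.sig = 22  [A.key * 2 + 16]
25. n15.key = 29  [terminal]
26. n16.hot = 16  [terminal]
27. n17.lab = true  [terminal]
28. n14.pre = false  [b.key > 29]
29. n14.key = 19  [e.hot * -1 + 35]
30. n14.live = true  [f.lab == true]
31. n19.key = -1  [terminal]
32. n18.pre = true  [true]
33. n18.key = -5  [-5]
34. n18.live = true  [b.key > -2]
35. n13.cnt = 22  [A₁.key + 27]
36. n13.lim = "kr"  ["kr"]
37. n2.cnt = -6  [(if A.pre then B₁.cnt else A.key) - 9]
38. n2.lim = "kkr"  ["k" ++ B₂.lim]
39. n20.tag = false  [B₀.sig > 15]
40. n21.live = true  [terminal]
41. n20.key = 29  [29]
42. n20.acc = -7  [-7]
43. n22.sig = 19  [B₁.cnt + 25]
44. n23.tag = true  [true]
45. n24.tag = true  [S₀.tag == true]
46. n25.off = 0  [terminal]
47. n24.key = 11  [11]
48. n24.acc = -4  [c.off - 4]
49. n23.key = 6  [S₁.acc * 2 + 14]
50. n23.acc = 6  [S₁.key + S₁.acc - 1]
51. n22.cnt = -1  [B.sig - 20]
52. n22.lim = "pv"  ["pv"]
53. n1.cnt = 19  [S.key - 10]
54. n1.lim = "pkkr"  ["p" ++ B₁.lim]
55. n0.key = 2  [len(B.lim) - 2]
56. n0.acc = 30  [B.cnt + 11]

-1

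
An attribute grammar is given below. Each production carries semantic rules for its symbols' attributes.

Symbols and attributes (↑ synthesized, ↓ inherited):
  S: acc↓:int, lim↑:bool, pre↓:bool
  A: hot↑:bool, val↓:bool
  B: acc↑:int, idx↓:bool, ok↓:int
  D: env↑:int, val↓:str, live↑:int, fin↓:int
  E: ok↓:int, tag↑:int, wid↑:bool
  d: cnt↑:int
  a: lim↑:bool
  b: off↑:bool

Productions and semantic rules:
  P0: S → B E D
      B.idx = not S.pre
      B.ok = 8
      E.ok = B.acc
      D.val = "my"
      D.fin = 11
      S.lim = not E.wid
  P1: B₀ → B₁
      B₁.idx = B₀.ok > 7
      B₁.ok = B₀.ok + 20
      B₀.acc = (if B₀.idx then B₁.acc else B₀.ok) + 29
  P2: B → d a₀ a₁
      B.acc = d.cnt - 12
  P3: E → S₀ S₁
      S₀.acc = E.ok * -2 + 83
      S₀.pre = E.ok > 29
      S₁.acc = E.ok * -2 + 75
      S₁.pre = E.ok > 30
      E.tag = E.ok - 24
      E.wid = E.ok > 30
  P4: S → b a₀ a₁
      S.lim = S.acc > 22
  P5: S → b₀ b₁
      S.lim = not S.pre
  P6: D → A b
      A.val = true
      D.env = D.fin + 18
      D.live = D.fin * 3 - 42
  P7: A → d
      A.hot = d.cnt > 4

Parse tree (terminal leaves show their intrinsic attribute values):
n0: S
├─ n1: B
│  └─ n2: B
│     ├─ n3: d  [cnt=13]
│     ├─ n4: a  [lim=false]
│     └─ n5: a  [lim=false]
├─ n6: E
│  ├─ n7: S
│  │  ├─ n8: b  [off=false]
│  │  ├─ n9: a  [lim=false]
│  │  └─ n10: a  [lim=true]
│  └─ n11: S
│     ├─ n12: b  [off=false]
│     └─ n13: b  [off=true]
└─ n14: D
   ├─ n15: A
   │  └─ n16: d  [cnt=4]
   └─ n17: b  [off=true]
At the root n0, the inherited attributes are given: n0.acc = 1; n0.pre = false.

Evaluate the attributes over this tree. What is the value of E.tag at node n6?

6

1. n0.acc = 1  [given at root]
2. n0.pre = false  [given at root]
3. n1.idx = true  [not S.pre]
4. n1.ok = 8  [8]
5. n2.idx = true  [B₀.ok > 7]
6. n2.ok = 28  [B₀.ok + 20]
7. n3.cnt = 13  [terminal]
8. n4.lim = false  [terminal]
9. n5.lim = false  [terminal]
10. n2.acc = 1  [d.cnt - 12]
11. n1.acc = 30  [(if B₀.idx then B₁.acc else B₀.ok) + 29]
12. n6.ok = 30  [B.acc]
13. n7.acc = 23  [E.ok * -2 + 83]
14. n7.pre = true  [E.ok > 29]
15. n8.off = false  [terminal]
16. n9.lim = false  [terminal]
17. n10.lim = true  [terminal]
18. n7.lim = true  [S.acc > 22]
19. n11.acc = 15  [E.ok * -2 + 75]
20. n11.pre = false  [E.ok > 30]
21. n12.off = false  [terminal]
22. n13.off = true  [terminal]
23. n11.lim = true  [not S.pre]
24. n6.tag = 6  [E.ok - 24]
25. n6.wid = false  [E.ok > 30]
26. n14.val = "my"  ["my"]
27. n14.fin = 11  [11]
28. n15.val = true  [true]
29. n16.cnt = 4  [terminal]
30. n15.hot = false  [d.cnt > 4]
31. n17.off = true  [terminal]
32. n14.env = 29  [D.fin + 18]
33. n14.live = -9  [D.fin * 3 - 42]
34. n0.lim = true  [not E.wid]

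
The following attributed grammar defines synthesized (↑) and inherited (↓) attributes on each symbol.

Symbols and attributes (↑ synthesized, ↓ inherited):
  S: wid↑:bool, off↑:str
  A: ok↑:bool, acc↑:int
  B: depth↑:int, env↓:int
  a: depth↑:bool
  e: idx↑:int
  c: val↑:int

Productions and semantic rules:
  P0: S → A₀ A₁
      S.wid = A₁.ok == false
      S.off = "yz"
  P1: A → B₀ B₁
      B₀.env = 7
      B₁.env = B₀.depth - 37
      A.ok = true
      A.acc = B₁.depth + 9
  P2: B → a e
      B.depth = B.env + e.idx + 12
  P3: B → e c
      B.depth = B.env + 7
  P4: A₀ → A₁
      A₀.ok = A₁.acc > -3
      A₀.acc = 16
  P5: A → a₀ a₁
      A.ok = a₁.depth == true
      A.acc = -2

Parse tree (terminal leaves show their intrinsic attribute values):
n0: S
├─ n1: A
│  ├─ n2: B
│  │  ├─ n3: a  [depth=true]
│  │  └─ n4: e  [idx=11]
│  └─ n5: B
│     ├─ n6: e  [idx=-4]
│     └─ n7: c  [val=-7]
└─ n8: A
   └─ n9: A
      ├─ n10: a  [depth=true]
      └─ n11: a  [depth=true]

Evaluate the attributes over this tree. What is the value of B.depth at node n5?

1. n2.env = 7  [7]
2. n3.depth = true  [terminal]
3. n4.idx = 11  [terminal]
4. n2.depth = 30  [B.env + e.idx + 12]
5. n5.env = -7  [B₀.depth - 37]
6. n6.idx = -4  [terminal]
7. n7.val = -7  [terminal]
8. n5.depth = 0  [B.env + 7]
9. n1.ok = true  [true]
10. n1.acc = 9  [B₁.depth + 9]
11. n10.depth = true  [terminal]
12. n11.depth = true  [terminal]
13. n9.ok = true  [a₁.depth == true]
14. n9.acc = -2  [-2]
15. n8.ok = true  [A₁.acc > -3]
16. n8.acc = 16  [16]
17. n0.wid = false  [A₁.ok == false]
18. n0.off = "yz"  ["yz"]

0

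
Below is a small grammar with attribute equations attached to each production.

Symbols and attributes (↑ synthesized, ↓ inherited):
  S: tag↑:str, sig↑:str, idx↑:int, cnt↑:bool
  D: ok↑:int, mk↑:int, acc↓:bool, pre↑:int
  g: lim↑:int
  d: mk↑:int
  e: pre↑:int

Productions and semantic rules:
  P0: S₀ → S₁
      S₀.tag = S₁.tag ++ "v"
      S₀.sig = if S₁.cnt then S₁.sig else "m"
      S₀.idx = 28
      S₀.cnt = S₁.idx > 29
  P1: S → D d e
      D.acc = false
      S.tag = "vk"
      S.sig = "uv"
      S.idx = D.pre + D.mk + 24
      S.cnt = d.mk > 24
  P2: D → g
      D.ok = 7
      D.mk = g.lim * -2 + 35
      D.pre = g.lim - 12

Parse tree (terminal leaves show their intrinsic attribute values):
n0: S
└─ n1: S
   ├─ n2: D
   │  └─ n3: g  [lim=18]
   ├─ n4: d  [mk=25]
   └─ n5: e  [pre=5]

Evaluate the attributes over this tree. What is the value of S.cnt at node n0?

1. n2.acc = false  [false]
2. n3.lim = 18  [terminal]
3. n2.ok = 7  [7]
4. n2.mk = -1  [g.lim * -2 + 35]
5. n2.pre = 6  [g.lim - 12]
6. n4.mk = 25  [terminal]
7. n5.pre = 5  [terminal]
8. n1.tag = "vk"  ["vk"]
9. n1.sig = "uv"  ["uv"]
10. n1.idx = 29  [D.pre + D.mk + 24]
11. n1.cnt = true  [d.mk > 24]
12. n0.tag = "vkv"  [S₁.tag ++ "v"]
13. n0.sig = "uv"  [if S₁.cnt then S₁.sig else "m"]
14. n0.idx = 28  [28]
15. n0.cnt = false  [S₁.idx > 29]

false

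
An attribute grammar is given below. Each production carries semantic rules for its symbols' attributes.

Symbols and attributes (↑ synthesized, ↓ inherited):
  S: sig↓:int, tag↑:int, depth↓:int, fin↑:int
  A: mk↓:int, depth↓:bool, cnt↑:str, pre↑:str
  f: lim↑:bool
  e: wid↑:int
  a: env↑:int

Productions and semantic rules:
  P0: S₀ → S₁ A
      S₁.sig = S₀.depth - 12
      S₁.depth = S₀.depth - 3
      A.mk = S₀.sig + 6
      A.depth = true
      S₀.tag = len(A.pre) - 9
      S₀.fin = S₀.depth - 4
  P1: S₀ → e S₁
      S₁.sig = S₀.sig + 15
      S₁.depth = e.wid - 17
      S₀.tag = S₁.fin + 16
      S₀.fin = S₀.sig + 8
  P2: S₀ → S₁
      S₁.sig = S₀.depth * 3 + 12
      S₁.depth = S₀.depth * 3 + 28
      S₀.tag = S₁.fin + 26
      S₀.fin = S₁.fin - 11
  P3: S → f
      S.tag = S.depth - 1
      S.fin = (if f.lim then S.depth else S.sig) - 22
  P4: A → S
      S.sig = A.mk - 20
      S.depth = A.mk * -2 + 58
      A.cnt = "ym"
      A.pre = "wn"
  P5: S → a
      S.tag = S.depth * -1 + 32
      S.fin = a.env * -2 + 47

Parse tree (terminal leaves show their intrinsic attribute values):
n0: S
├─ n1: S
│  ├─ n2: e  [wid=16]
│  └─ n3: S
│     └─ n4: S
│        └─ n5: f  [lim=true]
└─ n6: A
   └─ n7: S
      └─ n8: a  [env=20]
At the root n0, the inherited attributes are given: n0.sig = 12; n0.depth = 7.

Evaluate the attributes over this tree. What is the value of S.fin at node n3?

1. n0.sig = 12  [given at root]
2. n0.depth = 7  [given at root]
3. n1.sig = -5  [S₀.depth - 12]
4. n1.depth = 4  [S₀.depth - 3]
5. n2.wid = 16  [terminal]
6. n3.sig = 10  [S₀.sig + 15]
7. n3.depth = -1  [e.wid - 17]
8. n4.sig = 9  [S₀.depth * 3 + 12]
9. n4.depth = 25  [S₀.depth * 3 + 28]
10. n5.lim = true  [terminal]
11. n4.tag = 24  [S.depth - 1]
12. n4.fin = 3  [(if f.lim then S.depth else S.sig) - 22]
13. n3.tag = 29  [S₁.fin + 26]
14. n3.fin = -8  [S₁.fin - 11]
15. n1.tag = 8  [S₁.fin + 16]
16. n1.fin = 3  [S₀.sig + 8]
17. n6.mk = 18  [S₀.sig + 6]
18. n6.depth = true  [true]
19. n7.sig = -2  [A.mk - 20]
20. n7.depth = 22  [A.mk * -2 + 58]
21. n8.env = 20  [terminal]
22. n7.tag = 10  [S.depth * -1 + 32]
23. n7.fin = 7  [a.env * -2 + 47]
24. n6.cnt = "ym"  ["ym"]
25. n6.pre = "wn"  ["wn"]
26. n0.tag = -7  [len(A.pre) - 9]
27. n0.fin = 3  [S₀.depth - 4]

-8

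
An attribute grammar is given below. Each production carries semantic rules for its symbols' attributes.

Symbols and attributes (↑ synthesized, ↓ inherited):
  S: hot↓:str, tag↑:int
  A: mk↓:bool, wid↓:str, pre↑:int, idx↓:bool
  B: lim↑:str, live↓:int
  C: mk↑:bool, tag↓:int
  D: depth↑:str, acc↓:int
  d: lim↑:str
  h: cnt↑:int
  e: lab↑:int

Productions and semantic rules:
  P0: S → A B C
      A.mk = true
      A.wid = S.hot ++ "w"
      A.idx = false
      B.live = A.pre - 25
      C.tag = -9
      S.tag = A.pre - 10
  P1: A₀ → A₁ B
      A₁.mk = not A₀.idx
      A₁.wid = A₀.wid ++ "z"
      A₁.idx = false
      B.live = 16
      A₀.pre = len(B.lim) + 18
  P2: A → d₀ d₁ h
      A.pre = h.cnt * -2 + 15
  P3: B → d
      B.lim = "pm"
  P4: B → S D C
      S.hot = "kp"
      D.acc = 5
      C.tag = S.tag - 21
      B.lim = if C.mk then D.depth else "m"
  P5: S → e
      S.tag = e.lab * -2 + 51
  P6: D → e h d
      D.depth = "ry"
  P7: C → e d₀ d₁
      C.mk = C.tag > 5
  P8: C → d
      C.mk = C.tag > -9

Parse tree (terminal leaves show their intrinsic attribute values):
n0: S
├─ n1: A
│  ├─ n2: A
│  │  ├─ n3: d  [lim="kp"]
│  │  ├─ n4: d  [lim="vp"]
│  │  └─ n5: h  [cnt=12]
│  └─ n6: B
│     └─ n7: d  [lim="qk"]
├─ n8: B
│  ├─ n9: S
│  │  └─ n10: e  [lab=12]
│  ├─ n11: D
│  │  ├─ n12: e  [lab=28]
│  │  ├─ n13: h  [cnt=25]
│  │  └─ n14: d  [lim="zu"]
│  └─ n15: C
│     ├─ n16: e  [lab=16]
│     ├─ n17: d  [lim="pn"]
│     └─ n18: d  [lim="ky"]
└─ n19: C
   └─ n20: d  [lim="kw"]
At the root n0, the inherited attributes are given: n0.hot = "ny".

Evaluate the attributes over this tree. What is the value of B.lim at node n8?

"ry"

1. n0.hot = "ny"  [given at root]
2. n1.mk = true  [true]
3. n1.wid = "nyw"  [S.hot ++ "w"]
4. n1.idx = false  [false]
5. n2.mk = true  [not A₀.idx]
6. n2.wid = "nywz"  [A₀.wid ++ "z"]
7. n2.idx = false  [false]
8. n3.lim = "kp"  [terminal]
9. n4.lim = "vp"  [terminal]
10. n5.cnt = 12  [terminal]
11. n2.pre = -9  [h.cnt * -2 + 15]
12. n6.live = 16  [16]
13. n7.lim = "qk"  [terminal]
14. n6.lim = "pm"  ["pm"]
15. n1.pre = 20  [len(B.lim) + 18]
16. n8.live = -5  [A.pre - 25]
17. n9.hot = "kp"  ["kp"]
18. n10.lab = 12  [terminal]
19. n9.tag = 27  [e.lab * -2 + 51]
20. n11.acc = 5  [5]
21. n12.lab = 28  [terminal]
22. n13.cnt = 25  [terminal]
23. n14.lim = "zu"  [terminal]
24. n11.depth = "ry"  ["ry"]
25. n15.tag = 6  [S.tag - 21]
26. n16.lab = 16  [terminal]
27. n17.lim = "pn"  [terminal]
28. n18.lim = "ky"  [terminal]
29. n15.mk = true  [C.tag > 5]
30. n8.lim = "ry"  [if C.mk then D.depth else "m"]
31. n19.tag = -9  [-9]
32. n20.lim = "kw"  [terminal]
33. n19.mk = false  [C.tag > -9]
34. n0.tag = 10  [A.pre - 10]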